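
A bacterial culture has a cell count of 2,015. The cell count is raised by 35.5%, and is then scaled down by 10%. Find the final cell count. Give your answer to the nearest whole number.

Each change multiplies by a factor: 1.355 × 0.9 = 1.2195.
2,015 × 1.2195 = 2457.2925 ≈ 2,457.

2,457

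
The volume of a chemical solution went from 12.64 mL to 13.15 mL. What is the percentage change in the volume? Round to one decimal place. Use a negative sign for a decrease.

Change: 13.15 − 12.64 = 0.51.
Relative to the original: 0.51 ÷ 12.64 ≈ 4.0%.

4.0%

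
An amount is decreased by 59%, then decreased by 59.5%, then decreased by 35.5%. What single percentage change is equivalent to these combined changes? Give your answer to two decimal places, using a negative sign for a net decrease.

-89.29%

A 59% decrease multiplies by 0.41.
Then a 59.5% decrease: 0.41 × 0.405 = 0.16605.
Then a 35.5% decrease: 0.16605 × 0.645 = 0.10710225.
Overall factor 0.10710225, i.e. -89.29%.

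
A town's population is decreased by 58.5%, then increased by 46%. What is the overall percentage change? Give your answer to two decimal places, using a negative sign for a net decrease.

-39.41%

The combined multiplier is 0.415 × 1.46 = 0.6059.
That corresponds to a decrease of 39.41%.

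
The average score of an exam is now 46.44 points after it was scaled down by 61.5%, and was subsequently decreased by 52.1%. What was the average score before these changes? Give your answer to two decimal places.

The overall multiplier applied was 0.385 × 0.479 = 0.184415.
So the original average score was 46.44 ÷ 0.184415 ≈ 251.82 points.

251.82 points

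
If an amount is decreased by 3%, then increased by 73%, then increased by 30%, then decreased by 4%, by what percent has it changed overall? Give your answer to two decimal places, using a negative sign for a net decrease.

109.43%

A 3% decrease multiplies by 0.97.
Then a 73% increase: 0.97 × 1.73 = 1.6781.
Then a 30% increase: 1.6781 × 1.3 = 2.18153.
Then a 4% decrease: 2.18153 × 0.96 = 2.0942688.
Overall factor 2.0942688, i.e. 109.43%.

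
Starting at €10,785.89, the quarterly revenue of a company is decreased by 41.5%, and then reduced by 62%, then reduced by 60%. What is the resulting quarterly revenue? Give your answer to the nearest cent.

€959.08

Apply the 41.5% decrease: €10,785.89 × 0.585 = €6309.74565.
After the 62% decrease: €6309.74565 × 0.38 = €2397.703347.
Apply the 60% decrease: €2397.703347 × 0.4 = €959.0813388 ≈ €959.08.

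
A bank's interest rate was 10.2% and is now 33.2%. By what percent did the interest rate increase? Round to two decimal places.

225.49%

The change is 33.2 − 10.2 = 23.0 percentage points.
Relative to the original 10.2%, that is 23.0 ÷ 10.2 ≈ 225.49%.
So the interest rate rose by 225.49%.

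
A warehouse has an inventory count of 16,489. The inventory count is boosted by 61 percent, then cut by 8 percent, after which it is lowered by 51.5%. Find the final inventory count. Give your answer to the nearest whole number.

11,845

61% increase: 16,489 × 1.61 = 26547.29.
Apply the 8% decrease: 26547.29 × 0.92 = 24423.5068.
After the 51.5% decrease: 24423.5068 × 0.485 = 11845.400798 ≈ 11,845.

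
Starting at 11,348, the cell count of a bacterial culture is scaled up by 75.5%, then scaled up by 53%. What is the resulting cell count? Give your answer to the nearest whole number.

75.5% increase: 11,348 × 1.755 = 19915.74.
After the 53% increase: 19915.74 × 1.53 = 30471.0822 ≈ 30,471.

30,471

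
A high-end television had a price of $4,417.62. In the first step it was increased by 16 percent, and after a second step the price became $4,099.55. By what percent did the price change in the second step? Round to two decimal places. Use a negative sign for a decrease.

After the first step: $4,417.62 × 1.16 = $5124.4392.
Second-step multiplier: $4,099.55 ÷ $5124.4392 ≈ 0.8.
That is a change of -20.00%.

-20.00%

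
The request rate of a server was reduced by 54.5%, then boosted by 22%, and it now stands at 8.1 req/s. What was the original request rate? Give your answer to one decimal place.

14.6 req/s

The overall multiplier applied was 0.455 × 1.22 = 0.5551.
So the original request rate was 8.1 ÷ 0.5551 ≈ 14.6 req/s.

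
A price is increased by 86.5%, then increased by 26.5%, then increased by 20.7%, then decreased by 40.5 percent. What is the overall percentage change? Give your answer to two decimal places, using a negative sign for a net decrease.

The combined multiplier is 1.865 × 1.265 × 1.207 × 0.595 = 1.694312822125.
That corresponds to an increase of 69.43%.

69.43%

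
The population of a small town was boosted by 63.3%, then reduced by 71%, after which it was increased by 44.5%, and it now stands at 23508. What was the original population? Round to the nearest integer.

34353

Undoing the 44.5% increase: 23508 ÷ 1.445 ≈ 16268.512111.
Undoing the 71% decrease: 16268.512111 ÷ 0.29 ≈ 56098.317624.
Undoing the 63.3% increase: 56098.317624 ÷ 1.633 ≈ 34353.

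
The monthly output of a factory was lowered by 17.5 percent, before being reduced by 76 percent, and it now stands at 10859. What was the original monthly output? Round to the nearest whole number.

54843

Undoing the 76% decrease: 10859 ÷ 0.24 ≈ 45245.833333.
Undoing the 17.5% decrease: 45245.833333 ÷ 0.825 ≈ 54843.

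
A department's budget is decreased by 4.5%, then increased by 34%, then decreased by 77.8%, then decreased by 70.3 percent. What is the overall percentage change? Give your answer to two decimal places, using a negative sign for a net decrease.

The combined multiplier is 0.955 × 1.34 × 0.222 × 0.297 = 0.0843757398.
That corresponds to a decrease of 91.56%.

-91.56%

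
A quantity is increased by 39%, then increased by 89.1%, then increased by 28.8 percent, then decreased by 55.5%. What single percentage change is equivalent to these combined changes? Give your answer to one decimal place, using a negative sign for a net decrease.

50.7%

The combined multiplier is 1.39 × 1.891 × 1.288 × 0.445 = 1.5065453284.
That corresponds to an increase of 50.7%.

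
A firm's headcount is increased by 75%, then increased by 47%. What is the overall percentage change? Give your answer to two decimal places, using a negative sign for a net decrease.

157.25%

The combined multiplier is 1.75 × 1.47 = 2.5725.
That corresponds to an increase of 157.25%.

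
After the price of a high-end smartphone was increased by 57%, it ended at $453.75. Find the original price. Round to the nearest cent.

The overall multiplier applied was 1.57.
So the original price was $453.75 ÷ 1.57 ≈ $289.01.

$289.01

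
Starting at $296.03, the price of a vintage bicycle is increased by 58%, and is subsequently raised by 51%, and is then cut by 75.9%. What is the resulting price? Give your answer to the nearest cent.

58% increase: $296.03 × 1.58 = $467.7274.
Apply the 51% increase: $467.7274 × 1.51 = $706.268374.
Apply the 75.9% decrease: $706.268374 × 0.241 = $170.210678134 ≈ $170.21.

$170.21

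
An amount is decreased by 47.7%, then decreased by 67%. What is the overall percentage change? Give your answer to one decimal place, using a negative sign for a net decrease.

The combined multiplier is 0.523 × 0.33 = 0.17259.
That corresponds to a decrease of 82.7%.

-82.7%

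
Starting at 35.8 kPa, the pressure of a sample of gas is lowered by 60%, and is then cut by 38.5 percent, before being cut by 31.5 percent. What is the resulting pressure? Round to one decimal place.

6.0 kPa

Each change multiplies by a factor: 0.4 × 0.615 × 0.685 = 0.16851.
35.8 × 0.16851 = 6.032658 ≈ 6.0.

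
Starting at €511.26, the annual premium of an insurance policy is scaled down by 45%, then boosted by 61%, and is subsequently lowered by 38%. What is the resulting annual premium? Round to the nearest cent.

€280.69

Each change multiplies by a factor: 0.55 × 1.61 × 0.62 = 0.54901.
€511.26 × 0.54901 = €280.6868526 ≈ €280.69.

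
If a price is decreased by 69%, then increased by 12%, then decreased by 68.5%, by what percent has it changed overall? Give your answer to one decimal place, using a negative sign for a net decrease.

The combined multiplier is 0.31 × 1.12 × 0.315 = 0.109368.
That corresponds to a decrease of 89.1%.

-89.1%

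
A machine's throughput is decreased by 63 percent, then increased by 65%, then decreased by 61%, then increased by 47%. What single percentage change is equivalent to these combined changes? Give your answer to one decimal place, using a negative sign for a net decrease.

-65.0%

The combined multiplier is 0.37 × 1.65 × 0.39 × 1.47 = 0.34999965.
That corresponds to a decrease of 65.0%.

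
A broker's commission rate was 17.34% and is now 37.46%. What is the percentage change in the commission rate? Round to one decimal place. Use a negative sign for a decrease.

116.0%

The change is 37.46 − 17.34 = 20.12 percentage points.
Relative to the original 17.34%, that is 20.12 ÷ 17.34 ≈ 116.0%.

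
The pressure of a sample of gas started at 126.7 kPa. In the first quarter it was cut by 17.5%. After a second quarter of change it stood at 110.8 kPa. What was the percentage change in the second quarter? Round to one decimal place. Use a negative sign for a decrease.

6.0%

After the first quarter: 126.7 × 0.825 = 104.5275.
Second-quarter multiplier: 110.8 ÷ 104.5275 ≈ 1.06001.
That is a change of 6.0%.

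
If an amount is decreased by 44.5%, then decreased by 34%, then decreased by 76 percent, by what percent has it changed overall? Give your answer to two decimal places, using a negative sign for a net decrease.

-91.21%

A 44.5% decrease multiplies by 0.555.
Then a 34% decrease: 0.555 × 0.66 = 0.3663.
Then a 76% decrease: 0.3663 × 0.24 = 0.087912.
Overall factor 0.087912, i.e. -91.21%.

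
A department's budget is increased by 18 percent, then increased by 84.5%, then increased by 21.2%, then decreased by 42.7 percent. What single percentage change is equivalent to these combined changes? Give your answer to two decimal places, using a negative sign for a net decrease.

51.19%

An 18% increase multiplies by 1.18.
Then an 84.5% increase: 1.18 × 1.845 = 2.1771.
Then a 21.2% increase: 2.1771 × 1.212 = 2.6386452.
Then a 42.7% decrease: 2.6386452 × 0.573 = 1.5119436996.
Overall factor 1.5119436996, i.e. 51.19%.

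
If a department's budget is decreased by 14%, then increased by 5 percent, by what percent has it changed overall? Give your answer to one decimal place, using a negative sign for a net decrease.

-9.7%

The combined multiplier is 0.86 × 1.05 = 0.903.
That corresponds to a decrease of 9.7%.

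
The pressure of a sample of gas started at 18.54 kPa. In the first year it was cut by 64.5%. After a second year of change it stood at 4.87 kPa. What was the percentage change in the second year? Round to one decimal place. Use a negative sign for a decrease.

-26.0%

After the first year: 18.54 × 0.355 = 6.5817.
Second-year multiplier: 4.87 ÷ 6.5817 ≈ 0.73993.
That is a change of -26.0%.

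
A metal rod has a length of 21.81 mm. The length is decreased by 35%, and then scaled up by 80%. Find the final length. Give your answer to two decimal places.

25.52 mm

Each change multiplies by a factor: 0.65 × 1.8 = 1.17.
21.81 × 1.17 = 25.5177 ≈ 25.52.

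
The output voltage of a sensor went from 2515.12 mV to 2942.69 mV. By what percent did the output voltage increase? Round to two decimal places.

17.00%

Change: 2942.69 − 2515.12 = 427.57.
Relative to the original: 427.57 ÷ 2515.12 ≈ 17.00%.
So the output voltage increased by 17.00%.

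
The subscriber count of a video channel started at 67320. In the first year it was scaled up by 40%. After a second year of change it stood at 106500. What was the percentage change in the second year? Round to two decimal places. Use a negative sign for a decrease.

13.00%

After the first year: 67320 × 1.4 = 94248.
Second-year multiplier: 106500 ÷ 94248 ≈ 1.129997.
That is a change of 13.00%.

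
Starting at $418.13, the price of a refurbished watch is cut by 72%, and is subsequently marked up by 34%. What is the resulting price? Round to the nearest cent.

After the 72% decrease: $418.13 × 0.28 = $117.0764.
Apply the 34% increase: $117.0764 × 1.34 = $156.882376 ≈ $156.88.

$156.88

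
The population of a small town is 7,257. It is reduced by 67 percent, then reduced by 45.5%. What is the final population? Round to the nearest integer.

Each change multiplies by a factor: 0.33 × 0.545 = 0.17985.
7,257 × 0.17985 = 1305.17145 ≈ 1,305.

1,305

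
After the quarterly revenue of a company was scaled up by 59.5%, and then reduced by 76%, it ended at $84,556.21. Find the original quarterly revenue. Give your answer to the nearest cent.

$220,888.74

The overall multiplier applied was 1.595 × 0.24 = 0.3828.
So the original quarterly revenue was $84,556.21 ÷ 0.3828 ≈ $220,888.74.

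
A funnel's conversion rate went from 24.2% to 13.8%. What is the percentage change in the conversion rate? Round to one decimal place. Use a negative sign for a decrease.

The change is 13.8 − 24.2 = -10.4 percentage points.
Relative to the original 24.2%, that is -10.4 ÷ 24.2 ≈ -43.0%.

-43.0%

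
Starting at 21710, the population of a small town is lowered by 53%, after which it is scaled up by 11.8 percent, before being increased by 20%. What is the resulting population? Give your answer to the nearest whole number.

Each change multiplies by a factor: 0.47 × 1.118 × 1.2 = 0.630552.
21710 × 0.630552 = 13689.28392 ≈ 13689.

13689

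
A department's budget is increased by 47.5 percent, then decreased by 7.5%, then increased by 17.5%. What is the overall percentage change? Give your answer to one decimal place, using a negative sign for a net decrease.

A 47.5% increase multiplies by 1.475.
Then a 7.5% decrease: 1.475 × 0.925 = 1.364375.
Then a 17.5% increase: 1.364375 × 1.175 = 1.603140625.
Overall factor 1.603140625, i.e. 60.3%.

60.3%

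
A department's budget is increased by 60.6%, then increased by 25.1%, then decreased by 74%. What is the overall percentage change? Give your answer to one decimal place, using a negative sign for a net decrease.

-47.8%

The combined multiplier is 1.606 × 1.251 × 0.26 = 0.52236756.
That corresponds to a decrease of 47.8%.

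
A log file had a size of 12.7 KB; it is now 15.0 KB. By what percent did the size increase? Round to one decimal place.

18.1%

Change: 15.0 − 12.7 = 2.3.
Relative to the original: 2.3 ÷ 12.7 ≈ 18.1%.
So the size increased by 18.1%.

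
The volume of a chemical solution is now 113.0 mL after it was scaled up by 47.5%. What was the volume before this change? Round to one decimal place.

76.6 mL

The overall multiplier applied was 1.475.
So the original volume was 113.0 ÷ 1.475 ≈ 76.6 mL.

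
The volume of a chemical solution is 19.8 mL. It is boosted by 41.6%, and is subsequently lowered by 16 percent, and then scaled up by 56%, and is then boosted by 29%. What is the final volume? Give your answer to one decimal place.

After the 41.6% increase: 19.8 × 1.416 = 28.0368.
16% decrease: 28.0368 × 0.84 = 23.550912.
Apply the 56% increase: 23.550912 × 1.56 = 36.73942272.
After the 29% increase: 36.73942272 × 1.29 = 47.3938553088 ≈ 47.4.

47.4 mL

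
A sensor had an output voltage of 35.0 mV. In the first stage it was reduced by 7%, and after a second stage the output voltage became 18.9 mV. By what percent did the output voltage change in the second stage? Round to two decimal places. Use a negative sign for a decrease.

After the first stage: 35.0 × 0.93 = 32.55.
Second-stage multiplier: 18.9 ÷ 32.55 ≈ 0.580645.
That is a change of -41.94%.

-41.94%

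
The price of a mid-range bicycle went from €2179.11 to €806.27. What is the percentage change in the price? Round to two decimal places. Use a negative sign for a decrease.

Change: €806.27 − €2179.11 = -€1372.84.
Relative to the original: -€1372.84 ÷ €2179.11 ≈ -63.00%.

-63.00%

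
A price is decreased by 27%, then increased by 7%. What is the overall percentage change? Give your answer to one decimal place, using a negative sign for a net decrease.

-21.9%

A 27% decrease multiplies by 0.73.
Then a 7% increase: 0.73 × 1.07 = 0.7811.
Overall factor 0.7811, i.e. -21.9%.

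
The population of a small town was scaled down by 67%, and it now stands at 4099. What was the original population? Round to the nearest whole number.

The overall multiplier applied was 0.33.
So the original population was 4099 ÷ 0.33 ≈ 12421.

12421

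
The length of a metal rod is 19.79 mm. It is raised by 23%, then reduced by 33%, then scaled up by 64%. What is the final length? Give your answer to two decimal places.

After the 23% increase: 19.79 × 1.23 = 24.3417.
33% decrease: 24.3417 × 0.67 = 16.308939.
64% increase: 16.308939 × 1.64 = 26.74665996 ≈ 26.75.

26.75 mm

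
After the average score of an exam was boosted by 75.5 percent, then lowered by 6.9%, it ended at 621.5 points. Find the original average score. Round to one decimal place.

380.4 points

Undoing the 6.9% decrease: 621.5 ÷ 0.931 ≈ 667.561762.
Undoing the 75.5% increase: 667.561762 ÷ 1.755 ≈ 380.4 points.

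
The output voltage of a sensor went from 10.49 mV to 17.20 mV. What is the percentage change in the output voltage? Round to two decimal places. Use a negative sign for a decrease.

Change: 17.20 − 10.49 = 6.71.
Relative to the original: 6.71 ÷ 10.49 ≈ 63.97%.

63.97%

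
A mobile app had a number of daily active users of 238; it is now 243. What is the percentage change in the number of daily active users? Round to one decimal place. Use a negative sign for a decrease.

2.1%

Change: 243 − 238 = 5.
Relative to the original: 5 ÷ 238 ≈ 2.1%.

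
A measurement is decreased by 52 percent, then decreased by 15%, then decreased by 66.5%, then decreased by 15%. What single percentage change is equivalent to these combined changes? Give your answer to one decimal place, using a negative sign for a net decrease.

A 52% decrease multiplies by 0.48.
Then a 15% decrease: 0.48 × 0.85 = 0.408.
Then a 66.5% decrease: 0.408 × 0.335 = 0.13668.
Then a 15% decrease: 0.13668 × 0.85 = 0.116178.
Overall factor 0.116178, i.e. -88.4%.

-88.4%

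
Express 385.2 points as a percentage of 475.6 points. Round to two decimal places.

80.99%

385.2 points ÷ 475.6 points ≈ 80.99%.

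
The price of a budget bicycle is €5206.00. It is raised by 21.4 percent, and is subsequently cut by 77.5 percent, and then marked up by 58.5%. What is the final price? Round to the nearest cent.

21.4% increase: €5206.00 × 1.214 = €6320.084.
77.5% decrease: €6320.084 × 0.225 = €1422.0189.
After the 58.5% increase: €1422.0189 × 1.585 = €2253.8999565 ≈ €2253.90.

€2253.90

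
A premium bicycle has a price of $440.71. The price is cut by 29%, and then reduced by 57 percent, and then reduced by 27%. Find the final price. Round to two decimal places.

$98.22

Apply the 29% decrease: $440.71 × 0.71 = $312.9041.
Apply the 57% decrease: $312.9041 × 0.43 = $134.548763.
After the 27% decrease: $134.548763 × 0.73 = $98.22059699 ≈ $98.22.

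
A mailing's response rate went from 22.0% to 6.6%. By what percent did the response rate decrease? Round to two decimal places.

The change is 6.6 − 22.0 = -15.4 percentage points.
Relative to the original 22.0%, that is -15.4 ÷ 22.0 = -70.00%.
So the response rate fell by 70.00%.

70.00%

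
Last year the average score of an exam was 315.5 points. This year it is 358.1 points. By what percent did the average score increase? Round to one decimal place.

13.5%

Change: 358.1 − 315.5 = 42.6.
Relative to the original: 42.6 ÷ 315.5 ≈ 13.5%.
So the average score increased by 13.5%.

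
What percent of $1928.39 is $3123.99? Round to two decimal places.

$3123.99 ÷ $1928.39 ≈ 162.00%.

162.00%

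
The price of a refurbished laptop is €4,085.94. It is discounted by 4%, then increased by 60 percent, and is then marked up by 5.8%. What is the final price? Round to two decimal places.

4% decrease: €4,085.94 × 0.96 = €3922.5024.
60% increase: €3922.5024 × 1.6 = €6276.00384.
Apply the 5.8% increase: €6276.00384 × 1.058 = €6640.01206272 ≈ €6,640.01.

€6,640.01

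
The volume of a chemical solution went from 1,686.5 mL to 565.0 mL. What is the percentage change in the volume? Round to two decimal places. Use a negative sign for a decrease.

-66.50%

Change: 565.0 − 1,686.5 = -1,121.5.
Relative to the original: -1,121.5 ÷ 1,686.5 ≈ -66.50%.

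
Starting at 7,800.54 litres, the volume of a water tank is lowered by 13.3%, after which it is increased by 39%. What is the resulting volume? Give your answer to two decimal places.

Each change multiplies by a factor: 0.867 × 1.39 = 1.20513.
7,800.54 × 1.20513 = 9400.6647702 ≈ 9,400.66.

9,400.66 litres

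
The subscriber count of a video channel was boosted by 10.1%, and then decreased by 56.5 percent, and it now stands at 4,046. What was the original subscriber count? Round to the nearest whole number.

The overall multiplier applied was 1.101 × 0.435 = 0.478935.
So the original subscriber count was 4,046 ÷ 0.478935 ≈ 8,448.

8,448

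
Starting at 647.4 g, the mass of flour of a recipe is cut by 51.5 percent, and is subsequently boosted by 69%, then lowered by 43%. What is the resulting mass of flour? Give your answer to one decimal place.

51.5% decrease: 647.4 × 0.485 = 313.989.
69% increase: 313.989 × 1.69 = 530.64141.
After the 43% decrease: 530.64141 × 0.57 = 302.4656037 ≈ 302.5.

302.5 g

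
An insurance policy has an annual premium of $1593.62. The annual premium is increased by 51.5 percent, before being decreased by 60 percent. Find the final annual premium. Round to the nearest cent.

$965.73

After the 51.5% increase: $1593.62 × 1.515 = $2414.3343.
Apply the 60% decrease: $2414.3343 × 0.4 = $965.73372 ≈ $965.73.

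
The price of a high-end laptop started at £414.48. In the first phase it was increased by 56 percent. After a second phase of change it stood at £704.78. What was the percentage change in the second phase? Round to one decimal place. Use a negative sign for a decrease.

9.0%

After the first phase: £414.48 × 1.56 = £646.5888.
Second-phase multiplier: £704.78 ÷ £646.5888 ≈ 1.09.
That is a change of 9.0%.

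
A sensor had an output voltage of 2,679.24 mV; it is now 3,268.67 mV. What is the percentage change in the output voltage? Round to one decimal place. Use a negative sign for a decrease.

22.0%

Change: 3,268.67 − 2,679.24 = 589.43.
Relative to the original: 589.43 ÷ 2,679.24 ≈ 22.0%.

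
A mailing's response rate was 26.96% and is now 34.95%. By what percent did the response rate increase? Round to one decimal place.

The change is 34.95 − 26.96 = 7.99 percentage points.
Relative to the original 26.96%, that is 7.99 ÷ 26.96 ≈ 29.6%.
So the response rate rose by 29.6%.

29.6%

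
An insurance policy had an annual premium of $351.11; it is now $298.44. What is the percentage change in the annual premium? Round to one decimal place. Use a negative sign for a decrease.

Change: $298.44 − $351.11 = -$52.67.
Relative to the original: -$52.67 ÷ $351.11 ≈ -15.0%.

-15.0%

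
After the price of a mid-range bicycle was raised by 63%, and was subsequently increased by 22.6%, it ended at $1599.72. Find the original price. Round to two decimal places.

Undoing the 22.6% increase: $1599.72 ÷ 1.226 ≈ $1304.828711.
Undoing the 63% increase: $1304.828711 ÷ 1.63 ≈ $800.51.

$800.51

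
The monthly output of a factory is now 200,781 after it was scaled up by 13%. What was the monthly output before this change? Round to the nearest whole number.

177,682

The overall multiplier applied was 1.13.
So the original monthly output was 200,781 ÷ 1.13 ≈ 177,682.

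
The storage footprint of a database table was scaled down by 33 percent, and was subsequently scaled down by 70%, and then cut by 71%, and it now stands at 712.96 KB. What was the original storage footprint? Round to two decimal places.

12231.26 KB

The overall multiplier applied was 0.67 × 0.3 × 0.29 = 0.05829.
So the original storage footprint was 712.96 ÷ 0.05829 ≈ 12231.26 KB.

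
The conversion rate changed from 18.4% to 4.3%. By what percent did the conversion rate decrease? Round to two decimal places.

The change is 4.3 − 18.4 = -14.1 percentage points.
Relative to the original 18.4%, that is -14.1 ÷ 18.4 ≈ -76.63%.
So the conversion rate fell by 76.63%.

76.63%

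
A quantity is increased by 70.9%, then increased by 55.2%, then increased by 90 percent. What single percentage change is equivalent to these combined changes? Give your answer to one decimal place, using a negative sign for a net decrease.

A 70.9% increase multiplies by 1.709.
Then a 55.2% increase: 1.709 × 1.552 = 2.652368.
Then a 90% increase: 2.652368 × 1.9 = 5.0394992.
Overall factor 5.0394992, i.e. 403.9%.

403.9%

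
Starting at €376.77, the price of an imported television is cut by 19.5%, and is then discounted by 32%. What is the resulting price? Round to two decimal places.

€206.24

After the 19.5% decrease: €376.77 × 0.805 = €303.29985.
32% decrease: €303.29985 × 0.68 = €206.243898 ≈ €206.24.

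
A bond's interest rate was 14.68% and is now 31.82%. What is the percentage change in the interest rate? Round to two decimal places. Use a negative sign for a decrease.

116.76%

The change is 31.82 − 14.68 = 17.14 percentage points.
Relative to the original 14.68%, that is 17.14 ÷ 14.68 ≈ 116.76%.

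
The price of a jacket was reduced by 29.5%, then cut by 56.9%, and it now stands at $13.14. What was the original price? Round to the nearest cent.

$43.24

The overall multiplier applied was 0.705 × 0.431 = 0.303855.
So the original price was $13.14 ÷ 0.303855 ≈ $43.24.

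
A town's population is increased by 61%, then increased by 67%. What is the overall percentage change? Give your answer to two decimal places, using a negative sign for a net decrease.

168.87%

A 61% increase multiplies by 1.61.
Then a 67% increase: 1.61 × 1.67 = 2.6887.
Overall factor 2.6887, i.e. 168.87%.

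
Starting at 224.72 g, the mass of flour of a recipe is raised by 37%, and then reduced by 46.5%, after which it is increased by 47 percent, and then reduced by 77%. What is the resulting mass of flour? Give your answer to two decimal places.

Each change multiplies by a factor: 1.37 × 0.535 × 1.47 × 0.23 = 0.247810395.
224.72 × 0.247810395 = 55.6879519644 ≈ 55.69.

55.69 g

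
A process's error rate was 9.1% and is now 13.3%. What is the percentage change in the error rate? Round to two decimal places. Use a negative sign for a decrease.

The change is 13.3 − 9.1 = 4.2 percentage points.
Relative to the original 9.1%, that is 4.2 ÷ 9.1 ≈ 46.15%.

46.15%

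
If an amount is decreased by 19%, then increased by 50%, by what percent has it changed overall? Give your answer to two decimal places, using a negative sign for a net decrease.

A 19% decrease multiplies by 0.81.
Then a 50% increase: 0.81 × 1.5 = 1.215.
Overall factor 1.215, i.e. 21.50%.

21.50%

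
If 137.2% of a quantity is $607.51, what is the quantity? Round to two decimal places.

$442.79

$607.51 ÷ 1.372 ≈ $442.79.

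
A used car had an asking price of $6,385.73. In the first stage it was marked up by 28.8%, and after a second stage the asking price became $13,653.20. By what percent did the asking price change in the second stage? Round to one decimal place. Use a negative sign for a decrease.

66.0%

After the first stage: $6,385.73 × 1.288 = $8224.82024.
Second-stage multiplier: $13,653.20 ÷ $8224.82024 ≈ 1.66.
That is a change of 66.0%.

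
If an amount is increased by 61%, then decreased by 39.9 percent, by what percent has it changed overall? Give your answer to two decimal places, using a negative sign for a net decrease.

A 61% increase multiplies by 1.61.
Then a 39.9% decrease: 1.61 × 0.601 = 0.96761.
Overall factor 0.96761, i.e. -3.24%.

-3.24%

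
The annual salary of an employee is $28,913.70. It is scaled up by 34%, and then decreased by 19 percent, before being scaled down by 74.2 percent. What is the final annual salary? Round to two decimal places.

Each change multiplies by a factor: 1.34 × 0.81 × 0.258 = 0.2800332.
$28,913.70 × 0.2800332 = $8096.79593484 ≈ $8,096.80.

$8,096.80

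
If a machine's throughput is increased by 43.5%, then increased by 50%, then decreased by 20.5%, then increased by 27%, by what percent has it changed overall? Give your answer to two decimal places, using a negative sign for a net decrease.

117.33%

A 43.5% increase multiplies by 1.435.
Then a 50% increase: 1.435 × 1.5 = 2.1525.
Then a 20.5% decrease: 2.1525 × 0.795 = 1.7112375.
Then a 27% increase: 1.7112375 × 1.27 = 2.173271625.
Overall factor 2.173271625, i.e. 117.33%.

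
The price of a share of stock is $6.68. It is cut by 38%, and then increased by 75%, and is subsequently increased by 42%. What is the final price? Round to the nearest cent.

$10.29

Each change multiplies by a factor: 0.62 × 1.75 × 1.42 = 1.5407.
$6.68 × 1.5407 = $10.291876 ≈ $10.29.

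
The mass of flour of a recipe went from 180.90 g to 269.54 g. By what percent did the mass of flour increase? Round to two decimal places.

49.00%

Change: 269.54 − 180.90 = 88.64.
Relative to the original: 88.64 ÷ 180.90 ≈ 49.00%.
So the mass of flour increased by 49.00%.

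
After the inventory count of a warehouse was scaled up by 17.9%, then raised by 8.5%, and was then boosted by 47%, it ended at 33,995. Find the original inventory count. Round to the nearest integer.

18,078

The overall multiplier applied was 1.179 × 1.085 × 1.47 = 1.88044605.
So the original inventory count was 33,995 ÷ 1.88044605 ≈ 18,078.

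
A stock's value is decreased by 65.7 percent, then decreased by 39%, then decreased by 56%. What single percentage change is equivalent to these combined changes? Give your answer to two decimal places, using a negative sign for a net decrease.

The combined multiplier is 0.343 × 0.61 × 0.44 = 0.0920612.
That corresponds to a decrease of 90.79%.

-90.79%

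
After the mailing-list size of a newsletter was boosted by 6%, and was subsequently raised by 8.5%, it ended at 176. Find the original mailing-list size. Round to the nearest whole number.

153

The overall multiplier applied was 1.06 × 1.085 = 1.1501.
So the original mailing-list size was 176 ÷ 1.1501 ≈ 153.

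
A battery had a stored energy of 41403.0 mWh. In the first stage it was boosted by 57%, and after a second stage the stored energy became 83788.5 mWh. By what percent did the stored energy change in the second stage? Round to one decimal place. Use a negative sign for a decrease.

28.9%

After the first stage: 41403.0 × 1.57 = 65002.71.
Second-stage multiplier: 83788.5 ÷ 65002.71 ≈ 1.289.
That is a change of 28.9%.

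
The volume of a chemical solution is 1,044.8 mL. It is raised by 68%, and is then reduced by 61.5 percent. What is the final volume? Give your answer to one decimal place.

After the 68% increase: 1,044.8 × 1.68 = 1755.264.
Apply the 61.5% decrease: 1755.264 × 0.385 = 675.77664 ≈ 675.8.

675.8 mL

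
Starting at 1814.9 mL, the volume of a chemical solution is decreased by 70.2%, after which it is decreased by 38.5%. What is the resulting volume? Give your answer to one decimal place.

332.6 mL

Each change multiplies by a factor: 0.298 × 0.615 = 0.18327.
1814.9 × 0.18327 = 332.616723 ≈ 332.6.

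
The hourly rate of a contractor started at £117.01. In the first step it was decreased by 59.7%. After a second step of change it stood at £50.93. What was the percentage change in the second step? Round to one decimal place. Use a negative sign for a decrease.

After the first step: £117.01 × 0.403 = £47.15503.
Second-step multiplier: £50.93 ÷ £47.15503 ≈ 1.08005.
That is a change of 8.0%.

8.0%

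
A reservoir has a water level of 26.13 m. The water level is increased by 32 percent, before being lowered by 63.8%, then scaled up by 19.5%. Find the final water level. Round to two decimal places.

After the 32% increase: 26.13 × 1.32 = 34.4916.
After the 63.8% decrease: 34.4916 × 0.362 = 12.4859592.
19.5% increase: 12.4859592 × 1.195 = 14.920721244 ≈ 14.92.

14.92 m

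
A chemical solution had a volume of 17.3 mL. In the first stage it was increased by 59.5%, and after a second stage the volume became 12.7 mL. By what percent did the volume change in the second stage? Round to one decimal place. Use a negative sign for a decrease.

-54.0%

After the first stage: 17.3 × 1.595 = 27.5935.
Second-stage multiplier: 12.7 ÷ 27.5935 ≈ 0.46025.
That is a change of -54.0%.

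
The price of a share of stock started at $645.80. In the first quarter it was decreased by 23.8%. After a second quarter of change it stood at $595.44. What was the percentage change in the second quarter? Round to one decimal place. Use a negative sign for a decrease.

After the first quarter: $645.80 × 0.762 = $492.0996.
Second-quarter multiplier: $595.44 ÷ $492.0996 ≈ 1.21.
That is a change of 21.0%.

21.0%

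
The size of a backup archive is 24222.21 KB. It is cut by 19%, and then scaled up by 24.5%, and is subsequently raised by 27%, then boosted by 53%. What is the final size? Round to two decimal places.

Apply the 19% decrease: 24222.21 × 0.81 = 19619.9901.
24.5% increase: 19619.9901 × 1.245 = 24426.8876745.
After the 27% increase: 24426.8876745 × 1.27 = 31022.147346615.
53% increase: 31022.147346615 × 1.53 = 47463.88544032095 ≈ 47463.89.

47463.89 KB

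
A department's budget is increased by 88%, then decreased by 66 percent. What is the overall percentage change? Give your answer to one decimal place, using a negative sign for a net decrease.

The combined multiplier is 1.88 × 0.34 = 0.6392.
That corresponds to a decrease of 36.1%.

-36.1%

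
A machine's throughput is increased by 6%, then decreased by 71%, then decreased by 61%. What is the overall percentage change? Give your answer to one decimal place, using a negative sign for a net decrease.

The combined multiplier is 1.06 × 0.29 × 0.39 = 0.119886.
That corresponds to a decrease of 88.0%.

-88.0%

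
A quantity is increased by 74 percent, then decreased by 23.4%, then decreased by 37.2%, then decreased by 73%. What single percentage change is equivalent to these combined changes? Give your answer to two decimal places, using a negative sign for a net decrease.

-77.40%

A 74% increase multiplies by 1.74.
Then a 23.4% decrease: 1.74 × 0.766 = 1.33284.
Then a 37.2% decrease: 1.33284 × 0.628 = 0.83702352.
Then a 73% decrease: 0.83702352 × 0.27 = 0.2259963504.
Overall factor 0.2259963504, i.e. -77.40%.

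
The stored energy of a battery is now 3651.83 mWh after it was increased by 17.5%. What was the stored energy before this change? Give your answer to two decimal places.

The overall multiplier applied was 1.175.
So the original stored energy was 3651.83 ÷ 1.175 ≈ 3107.94 mWh.

3107.94 mWh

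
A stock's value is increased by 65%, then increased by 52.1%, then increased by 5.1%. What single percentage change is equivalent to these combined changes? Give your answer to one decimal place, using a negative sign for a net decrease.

163.8%

The combined multiplier is 1.65 × 1.521 × 1.051 = 2.63764215.
That corresponds to an increase of 163.8%.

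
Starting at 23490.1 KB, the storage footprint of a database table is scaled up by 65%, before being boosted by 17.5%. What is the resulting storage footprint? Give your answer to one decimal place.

45541.4 KB

Each change multiplies by a factor: 1.65 × 1.175 = 1.93875.
23490.1 × 1.93875 = 45541.431375 ≈ 45541.4.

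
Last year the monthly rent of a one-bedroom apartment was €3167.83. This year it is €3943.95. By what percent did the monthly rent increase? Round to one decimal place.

24.5%

Change: €3943.95 − €3167.83 = €776.12.
Relative to the original: €776.12 ÷ €3167.83 ≈ 24.5%.
So the monthly rent increased by 24.5%.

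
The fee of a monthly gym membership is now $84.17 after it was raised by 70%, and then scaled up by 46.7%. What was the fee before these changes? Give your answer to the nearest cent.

The overall multiplier applied was 1.7 × 1.467 = 2.4939.
So the original fee was $84.17 ÷ 2.4939 ≈ $33.75.

$33.75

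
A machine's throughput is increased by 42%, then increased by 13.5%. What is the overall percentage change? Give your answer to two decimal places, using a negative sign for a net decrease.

61.17%

A 42% increase multiplies by 1.42.
Then a 13.5% increase: 1.42 × 1.135 = 1.6117.
Overall factor 1.6117, i.e. 61.17%.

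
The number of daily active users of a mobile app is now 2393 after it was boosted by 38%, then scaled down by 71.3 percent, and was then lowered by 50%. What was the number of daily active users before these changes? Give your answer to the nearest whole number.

12084

The overall multiplier applied was 1.38 × 0.287 × 0.5 = 0.19803.
So the original number of daily active users was 2393 ÷ 0.19803 ≈ 12084.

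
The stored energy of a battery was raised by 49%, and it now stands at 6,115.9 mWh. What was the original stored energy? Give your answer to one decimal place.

The overall multiplier applied was 1.49.
So the original stored energy was 6,115.9 ÷ 1.49 ≈ 4,104.6 mWh.

4,104.6 mWh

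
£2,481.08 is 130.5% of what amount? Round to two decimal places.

£2,481.08 ÷ 1.305 ≈ £1,901.21.

£1,901.21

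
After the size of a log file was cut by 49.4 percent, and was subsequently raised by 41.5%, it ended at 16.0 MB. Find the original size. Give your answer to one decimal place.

22.3 MB

Undoing the 41.5% increase: 16.0 ÷ 1.415 ≈ 11.30742.
Undoing the 49.4% decrease: 11.30742 ÷ 0.506 ≈ 22.3 MB.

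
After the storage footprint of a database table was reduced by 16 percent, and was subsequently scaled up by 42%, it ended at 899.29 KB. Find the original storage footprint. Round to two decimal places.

Undoing the 42% increase: 899.29 ÷ 1.42 ≈ 633.302817.
Undoing the 16% decrease: 633.302817 ÷ 0.84 ≈ 753.93 KB.

753.93 KB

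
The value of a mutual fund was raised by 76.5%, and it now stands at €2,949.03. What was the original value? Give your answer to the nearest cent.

€1,670.84

The overall multiplier applied was 1.765.
So the original value was €2,949.03 ÷ 1.765 ≈ €1,670.84.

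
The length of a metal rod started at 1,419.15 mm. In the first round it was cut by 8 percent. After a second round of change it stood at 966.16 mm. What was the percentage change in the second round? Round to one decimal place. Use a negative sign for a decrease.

-26.0%

After the first round: 1,419.15 × 0.92 = 1305.618.
Second-round multiplier: 966.16 ÷ 1305.618 ≈ 0.74.
That is a change of -26.0%.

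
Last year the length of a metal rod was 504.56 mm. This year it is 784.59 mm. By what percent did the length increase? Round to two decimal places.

Change: 784.59 − 504.56 = 280.03.
Relative to the original: 280.03 ÷ 504.56 ≈ 55.50%.
So the length increased by 55.50%.

55.50%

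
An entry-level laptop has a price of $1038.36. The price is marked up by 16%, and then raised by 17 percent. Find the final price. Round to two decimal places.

Each change multiplies by a factor: 1.16 × 1.17 = 1.3572.
$1038.36 × 1.3572 = $1409.262192 ≈ $1409.26.

$1409.26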